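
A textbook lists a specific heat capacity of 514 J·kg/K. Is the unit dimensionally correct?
No

specific heat capacity has SI base units: m^2 / (s^2 * K)
J·kg/K does NOT reduce to m^2 / (s^2 * K); a valid unit for specific heat capacity would be e.g. J/(kg·K).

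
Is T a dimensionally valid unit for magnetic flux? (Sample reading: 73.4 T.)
No

magnetic flux has SI base units: kg * m^2 / (A * s^2)
T does NOT reduce to kg * m^2 / (A * s^2); a valid unit for magnetic flux would be e.g. Wb.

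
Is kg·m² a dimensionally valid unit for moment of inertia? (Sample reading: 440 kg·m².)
Yes

moment of inertia has SI base units: kg * m^2
kg·m² reduces to the same SI base units, so it is a valid unit for moment of inertia.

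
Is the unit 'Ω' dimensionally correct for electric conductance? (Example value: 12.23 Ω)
No

electric conductance has SI base units: A^2 * s^3 / (kg * m^2)
Ω does NOT reduce to A^2 * s^3 / (kg * m^2); a valid unit for electric conductance would be e.g. S.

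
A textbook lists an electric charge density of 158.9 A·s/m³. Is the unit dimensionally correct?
Yes

electric charge density has SI base units: A * s / m^3
A·s/m³ reduces to the same SI base units, so it is a valid unit for electric charge density.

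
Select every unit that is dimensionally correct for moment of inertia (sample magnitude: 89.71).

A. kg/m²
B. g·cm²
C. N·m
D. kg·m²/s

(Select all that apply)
B

moment of inertia has SI base units: kg * m^2

Checking each option against kg * m^2:
  A. kg/m²: ✗ does not match
  B. g·cm²: ✓ matches
  C. N·m: ✗ does not match
  D. kg·m²/s: ✗ does not match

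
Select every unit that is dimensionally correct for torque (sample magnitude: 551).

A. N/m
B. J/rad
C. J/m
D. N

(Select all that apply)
B

torque has SI base units: kg * m^2 / s^2

Checking each option against kg * m^2 / s^2:
  A. N/m: ✗ does not match
  B. J/rad: ✓ matches
  C. J/m: ✗ does not match
  D. N: ✗ does not match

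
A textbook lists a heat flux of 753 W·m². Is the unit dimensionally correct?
No

heat flux has SI base units: kg / s^3
W·m² does NOT reduce to kg / s^3; a valid unit for heat flux would be e.g. W/m².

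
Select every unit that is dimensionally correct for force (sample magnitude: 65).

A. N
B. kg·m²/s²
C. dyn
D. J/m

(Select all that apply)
A, C, D

force has SI base units: kg * m / s^2

Checking each option against kg * m / s^2:
  A. N: ✓ matches
  B. kg·m²/s²: ✗ does not match
  C. dyn: ✓ matches
  D. J/m: ✓ matches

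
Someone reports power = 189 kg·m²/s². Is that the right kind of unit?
No

power has SI base units: kg * m^2 / s^3
kg·m²/s² does NOT reduce to kg * m^2 / s^3; a valid unit for power would be e.g. W.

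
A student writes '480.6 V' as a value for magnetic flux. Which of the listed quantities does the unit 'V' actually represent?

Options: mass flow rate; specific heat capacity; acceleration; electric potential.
electric potential

magnetic flux should have units dimensionally equivalent to kg * m^2 / (A * s^2) (e.g. Wb).
The given unit 'V' reduces to kg * m^2 / (A * s^3). Of the listed options, that is the dimensionality of electric potential.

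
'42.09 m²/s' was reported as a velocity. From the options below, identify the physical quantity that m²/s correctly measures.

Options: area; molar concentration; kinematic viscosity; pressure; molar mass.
kinematic viscosity

velocity should have units dimensionally equivalent to m / s (e.g. m/s).
The given unit 'm²/s' reduces to m^2 / s. Of the listed options, that is the dimensionality of kinematic viscosity.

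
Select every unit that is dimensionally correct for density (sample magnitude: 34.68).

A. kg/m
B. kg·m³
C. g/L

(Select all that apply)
C

density has SI base units: kg / m^3

Checking each option against kg / m^3:
  A. kg/m: ✗ does not match
  B. kg·m³: ✗ does not match
  C. g/L: ✓ matches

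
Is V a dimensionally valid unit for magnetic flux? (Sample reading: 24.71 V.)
No

magnetic flux has SI base units: kg * m^2 / (A * s^2)
V does NOT reduce to kg * m^2 / (A * s^2); a valid unit for magnetic flux would be e.g. Wb.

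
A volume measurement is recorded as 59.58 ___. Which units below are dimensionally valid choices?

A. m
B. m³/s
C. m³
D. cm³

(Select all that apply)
C, D

volume has SI base units: m^3

Checking each option against m^3:
  A. m: ✗ does not match
  B. m³/s: ✗ does not match
  C. m³: ✓ matches
  D. cm³: ✓ matches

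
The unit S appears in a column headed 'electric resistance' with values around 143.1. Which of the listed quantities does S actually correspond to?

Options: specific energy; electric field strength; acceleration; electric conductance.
electric conductance

electric resistance should have units dimensionally equivalent to kg * m^2 / (A^2 * s^3) (e.g. Ω).
The given unit 'S' reduces to A^2 * s^3 / (kg * m^2). Of the listed options, that is the dimensionality of electric conductance.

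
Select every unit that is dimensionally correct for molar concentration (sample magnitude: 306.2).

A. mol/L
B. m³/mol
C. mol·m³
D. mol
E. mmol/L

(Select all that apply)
A, E

molar concentration has SI base units: mol / m^3

Checking each option against mol / m^3:
  A. mol/L: ✓ matches
  B. m³/mol: ✗ does not match
  C. mol·m³: ✗ does not match
  D. mol: ✗ does not match
  E. mmol/L: ✓ matches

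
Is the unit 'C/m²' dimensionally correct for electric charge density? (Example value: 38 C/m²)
No

electric charge density has SI base units: A * s / m^3
C/m² does NOT reduce to A * s / m^3; a valid unit for electric charge density would be e.g. C/m³.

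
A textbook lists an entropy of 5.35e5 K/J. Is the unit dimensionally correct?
No

entropy has SI base units: kg * m^2 / (s^2 * K)
K/J does NOT reduce to kg * m^2 / (s^2 * K); a valid unit for entropy would be e.g. J/K.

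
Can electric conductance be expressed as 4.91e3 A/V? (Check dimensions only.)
Yes

electric conductance has SI base units: A^2 * s^3 / (kg * m^2)
A/V reduces to the same SI base units, so it is a valid unit for electric conductance.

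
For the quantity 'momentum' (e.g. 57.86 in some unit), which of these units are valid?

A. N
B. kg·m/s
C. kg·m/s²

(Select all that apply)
B

momentum has SI base units: kg * m / s

Checking each option against kg * m / s:
  A. N: ✗ does not match
  B. kg·m/s: ✓ matches
  C. kg·m/s²: ✗ does not match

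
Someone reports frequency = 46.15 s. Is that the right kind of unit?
No

frequency has SI base units: 1 / s
s does NOT reduce to 1 / s; a valid unit for frequency would be e.g. Hz.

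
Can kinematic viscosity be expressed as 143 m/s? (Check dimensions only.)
No

kinematic viscosity has SI base units: m^2 / s
m/s does NOT reduce to m^2 / s; a valid unit for kinematic viscosity would be e.g. m²/s.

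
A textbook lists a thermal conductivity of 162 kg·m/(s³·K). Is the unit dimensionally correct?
Yes

thermal conductivity has SI base units: kg * m / (s^3 * K)
kg·m/(s³·K) reduces to the same SI base units, so it is a valid unit for thermal conductivity.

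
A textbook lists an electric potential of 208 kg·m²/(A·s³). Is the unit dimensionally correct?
Yes

electric potential has SI base units: kg * m^2 / (A * s^3)
kg·m²/(A·s³) reduces to the same SI base units, so it is a valid unit for electric potential.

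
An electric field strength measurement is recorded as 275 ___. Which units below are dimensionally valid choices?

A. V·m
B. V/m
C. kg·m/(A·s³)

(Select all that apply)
B, C

electric field strength has SI base units: kg * m / (A * s^3)

Checking each option against kg * m / (A * s^3):
  A. V·m: ✗ does not match
  B. V/m: ✓ matches
  C. kg·m/(A·s³): ✓ matches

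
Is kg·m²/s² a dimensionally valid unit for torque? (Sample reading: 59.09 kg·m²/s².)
Yes

torque has SI base units: kg * m^2 / s^2
kg·m²/s² reduces to the same SI base units, so it is a valid unit for torque.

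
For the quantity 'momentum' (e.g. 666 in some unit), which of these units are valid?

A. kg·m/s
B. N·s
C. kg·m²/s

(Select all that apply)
A, B

momentum has SI base units: kg * m / s

Checking each option against kg * m / s:
  A. kg·m/s: ✓ matches
  B. N·s: ✓ matches
  C. kg·m²/s: ✗ does not match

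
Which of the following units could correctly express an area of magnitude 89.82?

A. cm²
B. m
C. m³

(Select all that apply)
A

area has SI base units: m^2

Checking each option against m^2:
  A. cm²: ✓ matches
  B. m: ✗ does not match
  C. m³: ✗ does not match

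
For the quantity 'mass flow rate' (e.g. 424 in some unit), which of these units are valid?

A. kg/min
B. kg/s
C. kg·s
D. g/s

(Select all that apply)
A, B, D

mass flow rate has SI base units: kg / s

Checking each option against kg / s:
  A. kg/min: ✓ matches
  B. kg/s: ✓ matches
  C. kg·s: ✗ does not match
  D. g/s: ✓ matches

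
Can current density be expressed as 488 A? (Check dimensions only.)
No

current density has SI base units: A / m^2
A does NOT reduce to A / m^2; a valid unit for current density would be e.g. A/m².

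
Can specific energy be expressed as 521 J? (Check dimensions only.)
No

specific energy has SI base units: m^2 / s^2
J does NOT reduce to m^2 / s^2; a valid unit for specific energy would be e.g. J/kg.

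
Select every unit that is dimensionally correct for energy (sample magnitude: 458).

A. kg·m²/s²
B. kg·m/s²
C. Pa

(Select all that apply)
A

energy has SI base units: kg * m^2 / s^2

Checking each option against kg * m^2 / s^2:
  A. kg·m²/s²: ✓ matches
  B. kg·m/s²: ✗ does not match
  C. Pa: ✗ does not match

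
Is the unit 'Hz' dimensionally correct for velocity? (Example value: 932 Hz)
No

velocity has SI base units: m / s
Hz does NOT reduce to m / s; a valid unit for velocity would be e.g. m/s.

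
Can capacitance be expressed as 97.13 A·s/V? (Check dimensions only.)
Yes

capacitance has SI base units: A^2 * s^4 / (kg * m^2)
A·s/V reduces to the same SI base units, so it is a valid unit for capacitance.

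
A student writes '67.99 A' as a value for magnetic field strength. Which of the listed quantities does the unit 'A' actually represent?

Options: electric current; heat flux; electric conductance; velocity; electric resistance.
electric current

magnetic field strength should have units dimensionally equivalent to A / m (e.g. A/m).
The given unit 'A' reduces to A. Of the listed options, that is the dimensionality of electric current.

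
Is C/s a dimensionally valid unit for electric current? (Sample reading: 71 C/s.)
Yes

electric current has SI base units: A
C/s reduces to the same SI base units, so it is a valid unit for electric current.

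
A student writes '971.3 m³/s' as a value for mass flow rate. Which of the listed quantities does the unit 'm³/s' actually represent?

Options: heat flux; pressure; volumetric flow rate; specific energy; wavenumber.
volumetric flow rate

mass flow rate should have units dimensionally equivalent to kg / s (e.g. kg/s).
The given unit 'm³/s' reduces to m^3 / s. Of the listed options, that is the dimensionality of volumetric flow rate.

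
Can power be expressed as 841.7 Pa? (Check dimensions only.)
No

power has SI base units: kg * m^2 / s^3
Pa does NOT reduce to kg * m^2 / s^3; a valid unit for power would be e.g. W.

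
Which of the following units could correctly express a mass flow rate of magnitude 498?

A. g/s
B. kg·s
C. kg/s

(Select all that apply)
A, C

mass flow rate has SI base units: kg / s

Checking each option against kg / s:
  A. g/s: ✓ matches
  B. kg·s: ✗ does not match
  C. kg/s: ✓ matches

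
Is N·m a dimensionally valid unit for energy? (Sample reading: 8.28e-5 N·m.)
Yes

energy has SI base units: kg * m^2 / s^2
N·m reduces to the same SI base units, so it is a valid unit for energy.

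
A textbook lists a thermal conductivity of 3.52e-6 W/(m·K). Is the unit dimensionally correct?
Yes

thermal conductivity has SI base units: kg * m / (s^3 * K)
W/(m·K) reduces to the same SI base units, so it is a valid unit for thermal conductivity.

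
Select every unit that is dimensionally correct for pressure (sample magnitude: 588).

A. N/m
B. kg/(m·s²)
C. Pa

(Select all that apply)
B, C

pressure has SI base units: kg / (m * s^2)

Checking each option against kg / (m * s^2):
  A. N/m: ✗ does not match
  B. kg/(m·s²): ✓ matches
  C. Pa: ✓ matches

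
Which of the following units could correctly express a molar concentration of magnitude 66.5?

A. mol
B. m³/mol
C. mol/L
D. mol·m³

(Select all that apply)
C

molar concentration has SI base units: mol / m^3

Checking each option against mol / m^3:
  A. mol: ✗ does not match
  B. m³/mol: ✗ does not match
  C. mol/L: ✓ matches
  D. mol·m³: ✗ does not match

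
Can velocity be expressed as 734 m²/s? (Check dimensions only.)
No

velocity has SI base units: m / s
m²/s does NOT reduce to m / s; a valid unit for velocity would be e.g. m/s.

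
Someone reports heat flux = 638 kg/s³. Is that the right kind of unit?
Yes

heat flux has SI base units: kg / s^3
kg/s³ reduces to the same SI base units, so it is a valid unit for heat flux.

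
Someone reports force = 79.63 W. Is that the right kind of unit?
No

force has SI base units: kg * m / s^2
W does NOT reduce to kg * m / s^2; a valid unit for force would be e.g. N.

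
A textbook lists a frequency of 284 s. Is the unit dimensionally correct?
No

frequency has SI base units: 1 / s
s does NOT reduce to 1 / s; a valid unit for frequency would be e.g. Hz.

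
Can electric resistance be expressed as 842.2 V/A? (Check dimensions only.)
Yes

electric resistance has SI base units: kg * m^2 / (A^2 * s^3)
V/A reduces to the same SI base units, so it is a valid unit for electric resistance.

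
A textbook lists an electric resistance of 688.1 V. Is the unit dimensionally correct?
No

electric resistance has SI base units: kg * m^2 / (A^2 * s^3)
V does NOT reduce to kg * m^2 / (A^2 * s^3); a valid unit for electric resistance would be e.g. Ω.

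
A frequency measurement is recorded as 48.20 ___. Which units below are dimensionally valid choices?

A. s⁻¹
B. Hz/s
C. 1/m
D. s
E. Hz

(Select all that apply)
A, E

frequency has SI base units: 1 / s

Checking each option against 1 / s:
  A. s⁻¹: ✓ matches
  B. Hz/s: ✗ does not match
  C. 1/m: ✗ does not match
  D. s: ✗ does not match
  E. Hz: ✓ matches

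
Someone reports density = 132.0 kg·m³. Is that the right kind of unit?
No

density has SI base units: kg / m^3
kg·m³ does NOT reduce to kg / m^3; a valid unit for density would be e.g. kg/m³.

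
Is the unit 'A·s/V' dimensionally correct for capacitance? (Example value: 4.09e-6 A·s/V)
Yes

capacitance has SI base units: A^2 * s^4 / (kg * m^2)
A·s/V reduces to the same SI base units, so it is a valid unit for capacitance.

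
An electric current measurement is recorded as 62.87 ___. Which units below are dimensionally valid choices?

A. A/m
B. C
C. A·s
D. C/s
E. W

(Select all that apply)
D

electric current has SI base units: A

Checking each option against A:
  A. A/m: ✗ does not match
  B. C: ✗ does not match
  C. A·s: ✗ does not match
  D. C/s: ✓ matches
  E. W: ✗ does not match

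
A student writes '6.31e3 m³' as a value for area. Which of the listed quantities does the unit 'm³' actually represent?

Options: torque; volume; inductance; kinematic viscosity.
volume

area should have units dimensionally equivalent to m^2 (e.g. m²).
The given unit 'm³' reduces to m^3. Of the listed options, that is the dimensionality of volume.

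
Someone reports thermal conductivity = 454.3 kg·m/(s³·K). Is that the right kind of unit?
Yes

thermal conductivity has SI base units: kg * m / (s^3 * K)
kg·m/(s³·K) reduces to the same SI base units, so it is a valid unit for thermal conductivity.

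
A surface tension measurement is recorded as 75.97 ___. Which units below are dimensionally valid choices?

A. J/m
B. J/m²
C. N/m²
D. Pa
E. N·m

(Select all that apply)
B

surface tension has SI base units: kg / s^2

Checking each option against kg / s^2:
  A. J/m: ✗ does not match
  B. J/m²: ✓ matches
  C. N/m²: ✗ does not match
  D. Pa: ✗ does not match
  E. N·m: ✗ does not match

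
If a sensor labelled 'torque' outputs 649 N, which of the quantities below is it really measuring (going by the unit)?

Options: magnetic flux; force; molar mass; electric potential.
force

torque should have units dimensionally equivalent to kg * m^2 / s^2 (e.g. N·m).
The given unit 'N' reduces to kg * m / s^2. Of the listed options, that is the dimensionality of force.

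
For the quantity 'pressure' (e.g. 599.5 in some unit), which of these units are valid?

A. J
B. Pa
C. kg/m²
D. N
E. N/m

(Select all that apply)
B

pressure has SI base units: kg / (m * s^2)

Checking each option against kg / (m * s^2):
  A. J: ✗ does not match
  B. Pa: ✓ matches
  C. kg/m²: ✗ does not match
  D. N: ✗ does not match
  E. N/m: ✗ does not match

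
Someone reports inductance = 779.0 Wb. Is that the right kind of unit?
No

inductance has SI base units: kg * m^2 / (A^2 * s^2)
Wb does NOT reduce to kg * m^2 / (A^2 * s^2); a valid unit for inductance would be e.g. H.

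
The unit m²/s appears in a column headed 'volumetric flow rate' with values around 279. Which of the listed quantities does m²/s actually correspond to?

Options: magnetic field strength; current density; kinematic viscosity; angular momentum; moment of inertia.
kinematic viscosity

volumetric flow rate should have units dimensionally equivalent to m^3 / s (e.g. m³/s).
The given unit 'm²/s' reduces to m^2 / s. Of the listed options, that is the dimensionality of kinematic viscosity.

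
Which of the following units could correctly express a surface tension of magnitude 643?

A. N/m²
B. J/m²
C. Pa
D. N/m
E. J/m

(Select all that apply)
B, D

surface tension has SI base units: kg / s^2

Checking each option against kg / s^2:
  A. N/m²: ✗ does not match
  B. J/m²: ✓ matches
  C. Pa: ✗ does not match
  D. N/m: ✓ matches
  E. J/m: ✗ does not match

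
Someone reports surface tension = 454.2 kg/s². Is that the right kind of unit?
Yes

surface tension has SI base units: kg / s^2
kg/s² reduces to the same SI base units, so it is a valid unit for surface tension.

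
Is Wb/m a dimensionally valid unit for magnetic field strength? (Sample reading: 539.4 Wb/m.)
No

magnetic field strength has SI base units: A / m
Wb/m does NOT reduce to A / m; a valid unit for magnetic field strength would be e.g. A/m.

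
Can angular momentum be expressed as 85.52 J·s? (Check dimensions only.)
Yes

angular momentum has SI base units: kg * m^2 / s
J·s reduces to the same SI base units, so it is a valid unit for angular momentum.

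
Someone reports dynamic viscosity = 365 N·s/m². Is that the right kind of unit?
Yes

dynamic viscosity has SI base units: kg / (m * s)
N·s/m² reduces to the same SI base units, so it is a valid unit for dynamic viscosity.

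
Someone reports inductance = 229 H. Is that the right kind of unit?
Yes

inductance has SI base units: kg * m^2 / (A^2 * s^2)
H reduces to the same SI base units, so it is a valid unit for inductance.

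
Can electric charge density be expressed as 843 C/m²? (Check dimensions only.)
No

electric charge density has SI base units: A * s / m^3
C/m² does NOT reduce to A * s / m^3; a valid unit for electric charge density would be e.g. C/m³.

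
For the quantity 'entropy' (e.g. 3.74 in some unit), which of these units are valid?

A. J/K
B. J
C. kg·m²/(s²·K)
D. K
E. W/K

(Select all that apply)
A, C

entropy has SI base units: kg * m^2 / (s^2 * K)

Checking each option against kg * m^2 / (s^2 * K):
  A. J/K: ✓ matches
  B. J: ✗ does not match
  C. kg·m²/(s²·K): ✓ matches
  D. K: ✗ does not match
  E. W/K: ✗ does not match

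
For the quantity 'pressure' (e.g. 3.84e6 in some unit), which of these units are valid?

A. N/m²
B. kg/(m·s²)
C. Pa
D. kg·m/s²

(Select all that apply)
A, B, C

pressure has SI base units: kg / (m * s^2)

Checking each option against kg / (m * s^2):
  A. N/m²: ✓ matches
  B. kg/(m·s²): ✓ matches
  C. Pa: ✓ matches
  D. kg·m/s²: ✗ does not match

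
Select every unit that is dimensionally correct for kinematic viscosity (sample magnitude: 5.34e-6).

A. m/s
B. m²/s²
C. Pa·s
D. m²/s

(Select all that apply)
D

kinematic viscosity has SI base units: m^2 / s

Checking each option against m^2 / s:
  A. m/s: ✗ does not match
  B. m²/s²: ✗ does not match
  C. Pa·s: ✗ does not match
  D. m²/s: ✓ matches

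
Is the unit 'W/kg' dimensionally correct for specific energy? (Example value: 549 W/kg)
No

specific energy has SI base units: m^2 / s^2
W/kg does NOT reduce to m^2 / s^2; a valid unit for specific energy would be e.g. J/kg.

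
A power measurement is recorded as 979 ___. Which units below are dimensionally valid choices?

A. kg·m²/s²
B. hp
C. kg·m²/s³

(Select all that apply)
B, C

power has SI base units: kg * m^2 / s^3

Checking each option against kg * m^2 / s^3:
  A. kg·m²/s²: ✗ does not match
  B. hp: ✓ matches
  C. kg·m²/s³: ✓ matches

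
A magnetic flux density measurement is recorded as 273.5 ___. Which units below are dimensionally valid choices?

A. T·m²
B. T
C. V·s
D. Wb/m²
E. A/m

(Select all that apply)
B, D

magnetic flux density has SI base units: kg / (A * s^2)

Checking each option against kg / (A * s^2):
  A. T·m²: ✗ does not match
  B. T: ✓ matches
  C. V·s: ✗ does not match
  D. Wb/m²: ✓ matches
  E. A/m: ✗ does not match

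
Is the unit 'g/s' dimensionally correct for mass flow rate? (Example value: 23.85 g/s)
Yes

mass flow rate has SI base units: kg / s
g/s reduces to the same SI base units, so it is a valid unit for mass flow rate.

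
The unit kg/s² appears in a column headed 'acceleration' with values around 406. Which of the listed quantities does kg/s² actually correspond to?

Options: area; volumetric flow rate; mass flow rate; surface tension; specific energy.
surface tension

acceleration should have units dimensionally equivalent to m / s^2 (e.g. m/s²).
The given unit 'kg/s²' reduces to kg / s^2. Of the listed options, that is the dimensionality of surface tension.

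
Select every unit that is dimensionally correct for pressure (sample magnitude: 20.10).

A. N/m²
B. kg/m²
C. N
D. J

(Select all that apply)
A

pressure has SI base units: kg / (m * s^2)

Checking each option against kg / (m * s^2):
  A. N/m²: ✓ matches
  B. kg/m²: ✗ does not match
  C. N: ✗ does not match
  D. J: ✗ does not match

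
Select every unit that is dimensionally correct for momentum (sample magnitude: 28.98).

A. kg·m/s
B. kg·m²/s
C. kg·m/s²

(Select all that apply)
A

momentum has SI base units: kg * m / s

Checking each option against kg * m / s:
  A. kg·m/s: ✓ matches
  B. kg·m²/s: ✗ does not match
  C. kg·m/s²: ✗ does not match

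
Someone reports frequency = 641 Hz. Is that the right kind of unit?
Yes

frequency has SI base units: 1 / s
Hz reduces to the same SI base units, so it is a valid unit for frequency.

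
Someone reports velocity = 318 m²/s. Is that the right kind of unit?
No

velocity has SI base units: m / s
m²/s does NOT reduce to m / s; a valid unit for velocity would be e.g. m/s.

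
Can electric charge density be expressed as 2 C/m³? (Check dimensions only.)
Yes

electric charge density has SI base units: A * s / m^3
C/m³ reduces to the same SI base units, so it is a valid unit for electric charge density.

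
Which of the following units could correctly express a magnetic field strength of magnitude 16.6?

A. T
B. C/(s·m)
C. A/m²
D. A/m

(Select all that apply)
B, D

magnetic field strength has SI base units: A / m

Checking each option against A / m:
  A. T: ✗ does not match
  B. C/(s·m): ✓ matches
  C. A/m²: ✗ does not match
  D. A/m: ✓ matches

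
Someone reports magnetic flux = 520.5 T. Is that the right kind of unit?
No

magnetic flux has SI base units: kg * m^2 / (A * s^2)
T does NOT reduce to kg * m^2 / (A * s^2); a valid unit for magnetic flux would be e.g. Wb.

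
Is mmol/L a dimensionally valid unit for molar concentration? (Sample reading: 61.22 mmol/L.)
Yes

molar concentration has SI base units: mol / m^3
mmol/L reduces to the same SI base units, so it is a valid unit for molar concentration.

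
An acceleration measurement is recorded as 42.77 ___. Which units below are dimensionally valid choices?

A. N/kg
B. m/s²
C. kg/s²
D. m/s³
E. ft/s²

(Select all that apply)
A, B, E

acceleration has SI base units: m / s^2

Checking each option against m / s^2:
  A. N/kg: ✓ matches
  B. m/s²: ✓ matches
  C. kg/s²: ✗ does not match
  D. m/s³: ✗ does not match
  E. ft/s²: ✓ matches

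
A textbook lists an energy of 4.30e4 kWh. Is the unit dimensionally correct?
Yes

energy has SI base units: kg * m^2 / s^2
kWh reduces to the same SI base units, so it is a valid unit for energy.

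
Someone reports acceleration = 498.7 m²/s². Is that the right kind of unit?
No

acceleration has SI base units: m / s^2
m²/s² does NOT reduce to m / s^2; a valid unit for acceleration would be e.g. m/s².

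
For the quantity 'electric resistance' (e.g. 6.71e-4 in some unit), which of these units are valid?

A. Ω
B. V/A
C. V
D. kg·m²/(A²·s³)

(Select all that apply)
A, B, D

electric resistance has SI base units: kg * m^2 / (A^2 * s^3)

Checking each option against kg * m^2 / (A^2 * s^3):
  A. Ω: ✓ matches
  B. V/A: ✓ matches
  C. V: ✗ does not match
  D. kg·m²/(A²·s³): ✓ matches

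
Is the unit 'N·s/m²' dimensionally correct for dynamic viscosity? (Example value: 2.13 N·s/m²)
Yes

dynamic viscosity has SI base units: kg / (m * s)
N·s/m² reduces to the same SI base units, so it is a valid unit for dynamic viscosity.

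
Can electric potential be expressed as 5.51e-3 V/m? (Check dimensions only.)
No

electric potential has SI base units: kg * m^2 / (A * s^3)
V/m does NOT reduce to kg * m^2 / (A * s^3); a valid unit for electric potential would be e.g. V.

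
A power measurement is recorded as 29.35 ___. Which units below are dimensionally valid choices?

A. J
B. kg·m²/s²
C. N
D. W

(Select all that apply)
D

power has SI base units: kg * m^2 / s^3

Checking each option against kg * m^2 / s^3:
  A. J: ✗ does not match
  B. kg·m²/s²: ✗ does not match
  C. N: ✗ does not match
  D. W: ✓ matches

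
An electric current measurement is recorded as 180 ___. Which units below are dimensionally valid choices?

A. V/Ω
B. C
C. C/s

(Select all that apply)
A, C

electric current has SI base units: A

Checking each option against A:
  A. V/Ω: ✓ matches
  B. C: ✗ does not match
  C. C/s: ✓ matches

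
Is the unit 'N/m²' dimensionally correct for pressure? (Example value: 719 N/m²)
Yes

pressure has SI base units: kg / (m * s^2)
N/m² reduces to the same SI base units, so it is a valid unit for pressure.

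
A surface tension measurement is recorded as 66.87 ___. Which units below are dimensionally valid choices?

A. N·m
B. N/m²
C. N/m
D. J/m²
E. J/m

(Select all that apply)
C, D

surface tension has SI base units: kg / s^2

Checking each option against kg / s^2:
  A. N·m: ✗ does not match
  B. N/m²: ✗ does not match
  C. N/m: ✓ matches
  D. J/m²: ✓ matches
  E. J/m: ✗ does not match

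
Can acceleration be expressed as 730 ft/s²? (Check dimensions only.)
Yes

acceleration has SI base units: m / s^2
ft/s² reduces to the same SI base units, so it is a valid unit for acceleration.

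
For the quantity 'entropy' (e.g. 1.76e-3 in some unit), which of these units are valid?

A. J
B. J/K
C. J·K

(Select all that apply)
B

entropy has SI base units: kg * m^2 / (s^2 * K)

Checking each option against kg * m^2 / (s^2 * K):
  A. J: ✗ does not match
  B. J/K: ✓ matches
  C. J·K: ✗ does not match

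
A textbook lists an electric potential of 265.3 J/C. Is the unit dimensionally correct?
Yes

electric potential has SI base units: kg * m^2 / (A * s^3)
J/C reduces to the same SI base units, so it is a valid unit for electric potential.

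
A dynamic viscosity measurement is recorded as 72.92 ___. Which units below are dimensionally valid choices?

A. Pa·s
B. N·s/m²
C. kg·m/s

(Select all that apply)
A, B

dynamic viscosity has SI base units: kg / (m * s)

Checking each option against kg / (m * s):
  A. Pa·s: ✓ matches
  B. N·s/m²: ✓ matches
  C. kg·m/s: ✗ does not match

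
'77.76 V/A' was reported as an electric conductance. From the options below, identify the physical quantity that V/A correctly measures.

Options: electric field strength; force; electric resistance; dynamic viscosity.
electric resistance

electric conductance should have units dimensionally equivalent to A^2 * s^3 / (kg * m^2) (e.g. S).
The given unit 'V/A' reduces to kg * m^2 / (A^2 * s^3). Of the listed options, that is the dimensionality of electric resistance.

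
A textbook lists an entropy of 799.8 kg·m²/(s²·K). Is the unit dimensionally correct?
Yes

entropy has SI base units: kg * m^2 / (s^2 * K)
kg·m²/(s²·K) reduces to the same SI base units, so it is a valid unit for entropy.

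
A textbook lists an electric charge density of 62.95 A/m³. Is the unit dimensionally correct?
No

electric charge density has SI base units: A * s / m^3
A/m³ does NOT reduce to A * s / m^3; a valid unit for electric charge density would be e.g. C/m³.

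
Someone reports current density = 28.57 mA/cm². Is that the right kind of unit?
Yes

current density has SI base units: A / m^2
mA/cm² reduces to the same SI base units, so it is a valid unit for current density.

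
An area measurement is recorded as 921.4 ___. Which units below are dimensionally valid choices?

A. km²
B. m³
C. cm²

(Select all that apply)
A, C

area has SI base units: m^2

Checking each option against m^2:
  A. km²: ✓ matches
  B. m³: ✗ does not match
  C. cm²: ✓ matches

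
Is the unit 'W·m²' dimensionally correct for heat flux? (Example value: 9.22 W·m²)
No

heat flux has SI base units: kg / s^3
W·m² does NOT reduce to kg / s^3; a valid unit for heat flux would be e.g. W/m².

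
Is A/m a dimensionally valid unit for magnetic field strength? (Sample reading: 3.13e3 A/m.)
Yes

magnetic field strength has SI base units: A / m
A/m reduces to the same SI base units, so it is a valid unit for magnetic field strength.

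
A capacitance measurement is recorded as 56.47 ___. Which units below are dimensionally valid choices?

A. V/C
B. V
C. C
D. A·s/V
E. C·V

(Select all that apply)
D

capacitance has SI base units: A^2 * s^4 / (kg * m^2)

Checking each option against A^2 * s^4 / (kg * m^2):
  A. V/C: ✗ does not match
  B. V: ✗ does not match
  C. C: ✗ does not match
  D. A·s/V: ✓ matches
  E. C·V: ✗ does not match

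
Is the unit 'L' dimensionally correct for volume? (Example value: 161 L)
Yes

volume has SI base units: m^3
L reduces to the same SI base units, so it is a valid unit for volume.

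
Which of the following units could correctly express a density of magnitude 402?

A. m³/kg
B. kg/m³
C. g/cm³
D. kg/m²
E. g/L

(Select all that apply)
B, C, E

density has SI base units: kg / m^3

Checking each option against kg / m^3:
  A. m³/kg: ✗ does not match
  B. kg/m³: ✓ matches
  C. g/cm³: ✓ matches
  D. kg/m²: ✗ does not match
  E. g/L: ✓ matches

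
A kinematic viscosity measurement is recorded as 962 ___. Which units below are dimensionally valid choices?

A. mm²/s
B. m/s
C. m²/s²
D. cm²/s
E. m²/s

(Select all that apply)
A, D, E

kinematic viscosity has SI base units: m^2 / s

Checking each option against m^2 / s:
  A. mm²/s: ✓ matches
  B. m/s: ✗ does not match
  C. m²/s²: ✗ does not match
  D. cm²/s: ✓ matches
  E. m²/s: ✓ matches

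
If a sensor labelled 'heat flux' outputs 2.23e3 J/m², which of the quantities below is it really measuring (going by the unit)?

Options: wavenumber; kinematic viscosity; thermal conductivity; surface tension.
surface tension

heat flux should have units dimensionally equivalent to kg / s^3 (e.g. W/m²).
The given unit 'J/m²' reduces to kg / s^2. Of the listed options, that is the dimensionality of surface tension.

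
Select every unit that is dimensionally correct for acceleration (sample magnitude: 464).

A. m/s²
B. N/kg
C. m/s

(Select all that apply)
A, B

acceleration has SI base units: m / s^2

Checking each option against m / s^2:
  A. m/s²: ✓ matches
  B. N/kg: ✓ matches
  C. m/s: ✗ does not match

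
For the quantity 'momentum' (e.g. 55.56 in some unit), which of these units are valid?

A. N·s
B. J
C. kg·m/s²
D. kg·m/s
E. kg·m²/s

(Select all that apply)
A, D

momentum has SI base units: kg * m / s

Checking each option against kg * m / s:
  A. N·s: ✓ matches
  B. J: ✗ does not match
  C. kg·m/s²: ✗ does not match
  D. kg·m/s: ✓ matches
  E. kg·m²/s: ✗ does not match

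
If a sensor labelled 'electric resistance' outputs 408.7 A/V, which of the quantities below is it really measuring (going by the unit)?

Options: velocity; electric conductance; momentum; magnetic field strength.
electric conductance

electric resistance should have units dimensionally equivalent to kg * m^2 / (A^2 * s^3) (e.g. Ω).
The given unit 'A/V' reduces to A^2 * s^3 / (kg * m^2). Of the listed options, that is the dimensionality of electric conductance.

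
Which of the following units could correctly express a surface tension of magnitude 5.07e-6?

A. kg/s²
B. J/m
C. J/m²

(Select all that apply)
A, C

surface tension has SI base units: kg / s^2

Checking each option against kg / s^2:
  A. kg/s²: ✓ matches
  B. J/m: ✗ does not match
  C. J/m²: ✓ matches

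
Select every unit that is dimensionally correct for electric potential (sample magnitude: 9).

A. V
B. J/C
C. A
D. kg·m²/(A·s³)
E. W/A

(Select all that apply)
A, B, D, E

electric potential has SI base units: kg * m^2 / (A * s^3)

Checking each option against kg * m^2 / (A * s^3):
  A. V: ✓ matches
  B. J/C: ✓ matches
  C. A: ✗ does not match
  D. kg·m²/(A·s³): ✓ matches
  E. W/A: ✓ matches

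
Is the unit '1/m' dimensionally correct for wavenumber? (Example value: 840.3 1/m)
Yes

wavenumber has SI base units: 1 / m
1/m reduces to the same SI base units, so it is a valid unit for wavenumber.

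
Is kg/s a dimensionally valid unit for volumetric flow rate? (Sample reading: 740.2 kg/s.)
No

volumetric flow rate has SI base units: m^3 / s
kg/s does NOT reduce to m^3 / s; a valid unit for volumetric flow rate would be e.g. m³/s.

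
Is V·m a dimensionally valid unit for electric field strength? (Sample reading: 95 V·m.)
No

electric field strength has SI base units: kg * m / (A * s^3)
V·m does NOT reduce to kg * m / (A * s^3); a valid unit for electric field strength would be e.g. V/m.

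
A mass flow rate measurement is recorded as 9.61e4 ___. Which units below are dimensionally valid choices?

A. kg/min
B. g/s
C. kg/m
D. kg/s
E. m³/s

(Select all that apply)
A, B, D

mass flow rate has SI base units: kg / s

Checking each option against kg / s:
  A. kg/min: ✓ matches
  B. g/s: ✓ matches
  C. kg/m: ✗ does not match
  D. kg/s: ✓ matches
  E. m³/s: ✗ does not match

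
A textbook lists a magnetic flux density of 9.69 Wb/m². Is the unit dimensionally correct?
Yes

magnetic flux density has SI base units: kg / (A * s^2)
Wb/m² reduces to the same SI base units, so it is a valid unit for magnetic flux density.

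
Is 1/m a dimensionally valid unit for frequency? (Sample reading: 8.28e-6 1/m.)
No

frequency has SI base units: 1 / s
1/m does NOT reduce to 1 / s; a valid unit for frequency would be e.g. Hz.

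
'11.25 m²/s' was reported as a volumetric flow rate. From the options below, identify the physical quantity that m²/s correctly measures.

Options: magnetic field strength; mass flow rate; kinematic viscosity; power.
kinematic viscosity

volumetric flow rate should have units dimensionally equivalent to m^3 / s (e.g. m³/s).
The given unit 'm²/s' reduces to m^2 / s. Of the listed options, that is the dimensionality of kinematic viscosity.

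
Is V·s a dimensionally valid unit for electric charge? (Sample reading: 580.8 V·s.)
No

electric charge has SI base units: A * s
V·s does NOT reduce to A * s; a valid unit for electric charge would be e.g. C.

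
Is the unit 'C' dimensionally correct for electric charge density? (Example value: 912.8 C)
No

electric charge density has SI base units: A * s / m^3
C does NOT reduce to A * s / m^3; a valid unit for electric charge density would be e.g. C/m³.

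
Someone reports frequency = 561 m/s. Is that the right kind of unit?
No

frequency has SI base units: 1 / s
m/s does NOT reduce to 1 / s; a valid unit for frequency would be e.g. Hz.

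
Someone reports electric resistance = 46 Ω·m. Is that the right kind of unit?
No

electric resistance has SI base units: kg * m^2 / (A^2 * s^3)
Ω·m does NOT reduce to kg * m^2 / (A^2 * s^3); a valid unit for electric resistance would be e.g. Ω.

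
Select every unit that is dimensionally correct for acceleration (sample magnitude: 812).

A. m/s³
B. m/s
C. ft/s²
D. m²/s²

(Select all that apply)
C

acceleration has SI base units: m / s^2

Checking each option against m / s^2:
  A. m/s³: ✗ does not match
  B. m/s: ✗ does not match
  C. ft/s²: ✓ matches
  D. m²/s²: ✗ does not match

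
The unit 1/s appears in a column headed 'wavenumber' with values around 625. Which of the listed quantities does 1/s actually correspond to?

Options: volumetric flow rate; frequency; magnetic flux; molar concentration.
frequency

wavenumber should have units dimensionally equivalent to 1 / m (e.g. 1/m).
The given unit '1/s' reduces to 1 / s. Of the listed options, that is the dimensionality of frequency.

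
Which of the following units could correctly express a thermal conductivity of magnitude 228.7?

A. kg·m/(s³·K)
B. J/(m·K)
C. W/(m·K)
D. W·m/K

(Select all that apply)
A, C

thermal conductivity has SI base units: kg * m / (s^3 * K)

Checking each option against kg * m / (s^3 * K):
  A. kg·m/(s³·K): ✓ matches
  B. J/(m·K): ✗ does not match
  C. W/(m·K): ✓ matches
  D. W·m/K: ✗ does not match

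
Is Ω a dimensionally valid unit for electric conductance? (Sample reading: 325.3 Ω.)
No

electric conductance has SI base units: A^2 * s^3 / (kg * m^2)
Ω does NOT reduce to A^2 * s^3 / (kg * m^2); a valid unit for electric conductance would be e.g. S.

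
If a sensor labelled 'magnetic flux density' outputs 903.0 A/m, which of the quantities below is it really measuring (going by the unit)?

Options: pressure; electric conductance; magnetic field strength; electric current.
magnetic field strength

magnetic flux density should have units dimensionally equivalent to kg / (A * s^2) (e.g. T).
The given unit 'A/m' reduces to A / m. Of the listed options, that is the dimensionality of magnetic field strength.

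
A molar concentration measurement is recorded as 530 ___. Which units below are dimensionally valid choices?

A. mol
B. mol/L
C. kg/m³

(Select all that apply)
B

molar concentration has SI base units: mol / m^3

Checking each option against mol / m^3:
  A. mol: ✗ does not match
  B. mol/L: ✓ matches
  C. kg/m³: ✗ does not match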